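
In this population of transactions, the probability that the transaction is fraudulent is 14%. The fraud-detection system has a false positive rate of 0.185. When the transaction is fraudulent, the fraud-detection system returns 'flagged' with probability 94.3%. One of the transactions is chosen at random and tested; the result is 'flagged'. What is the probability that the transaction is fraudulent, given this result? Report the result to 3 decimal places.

P(H | E) ≈ 0.453

Let H be the event that the transaction is fraudulent. P(H) = 0.14, so P(¬H) = 0.86. With E the 'flagged' result, P(E|H) = 0.943 and P(E|¬H) = 0.185.
P(E) = 0.943·0.14 + 0.185·0.86 = 0.13202 + 0.15910 = 0.29112.
By Bayes' theorem, P(H|E) = 0.13202 / 0.29112 = 0.453.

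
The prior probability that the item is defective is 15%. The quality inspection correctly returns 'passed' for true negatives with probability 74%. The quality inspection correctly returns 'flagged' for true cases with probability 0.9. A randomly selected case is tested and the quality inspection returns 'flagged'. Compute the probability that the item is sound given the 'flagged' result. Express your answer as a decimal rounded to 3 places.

Let H be the event that the item is defective. P(H) = 0.15, so P(¬H) = 0.85. With E the 'flagged' result, P(E|H) = 0.9 and P(E|¬H) = 0.26.
P(E) = 0.9·0.15 + 0.26·0.85 = 0.13500 + 0.22100 = 0.35600.
By Bayes' theorem, P(H|E) = 0.13500 / 0.35600 = 0.379. Hence P(¬H|E) = 1 − 0.379 = 0.621.

P(¬H | E) ≈ 0.621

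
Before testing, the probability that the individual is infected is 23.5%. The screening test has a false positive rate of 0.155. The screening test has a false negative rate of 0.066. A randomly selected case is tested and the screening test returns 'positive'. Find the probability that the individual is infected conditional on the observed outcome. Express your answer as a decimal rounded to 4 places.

P(H | E) ≈ 0.6493

Write H for 'the individual is infected'. Prior odds H:¬H = 0.235/0.765 = 0.30719. For the 'positive' outcome, the likelihood ratio is 0.934/0.155 = 6.0258.
Posterior odds = 0.30719 × 6.0258 = 1.8511, so P(H|E) = 1.8511/(1+1.8511) = 0.6493.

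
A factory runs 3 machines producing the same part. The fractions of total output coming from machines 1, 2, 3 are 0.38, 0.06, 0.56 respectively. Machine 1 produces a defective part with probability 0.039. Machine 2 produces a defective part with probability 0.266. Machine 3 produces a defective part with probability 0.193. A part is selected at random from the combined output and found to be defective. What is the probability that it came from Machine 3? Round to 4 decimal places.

Tabulate prior·likelihood by source: [1] prior 0.38, lik 0.039, product 0.01482; [2] prior 0.06, lik 0.266, product 0.01596; [3] prior 0.56, lik 0.193, product 0.1081.
Normalizing constant = 0.13886; the posterior for Machine 3 is its product over the sum, 0.1081/0.13886 = 0.7783.

Posterior probability ≈ 0.7783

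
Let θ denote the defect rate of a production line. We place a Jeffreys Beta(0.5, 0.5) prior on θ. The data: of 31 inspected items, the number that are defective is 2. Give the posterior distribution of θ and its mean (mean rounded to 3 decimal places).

The binomial likelihood is conjugate to the Beta prior: with 2 successes and 29 failures, the posterior is Beta(0.5+2, 0.5+29) = Beta(2.5, 29.5).
E[θ | data] = 2.5/(2.5+29.5) = 0.078.

Posterior: Beta(2.5, 29.5); mean ≈ 0.078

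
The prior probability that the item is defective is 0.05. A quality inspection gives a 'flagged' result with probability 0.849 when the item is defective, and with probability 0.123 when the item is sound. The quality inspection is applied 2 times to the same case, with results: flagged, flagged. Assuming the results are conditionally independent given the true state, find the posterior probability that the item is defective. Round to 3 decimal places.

Posterior P(H) ≈ 0.715

With H the event that the item is defective, the joint likelihood of the observed sequence is P(data|H) = 0.849·0.849 = 0.72080 and P(data|¬H) = 0.123·0.123 = 0.015129.
Bayes: P(H|data) = 0.05·0.72080 / (0.05·0.72080 + 0.95·0.015129) = 0.036040/0.050413 = 0.7149.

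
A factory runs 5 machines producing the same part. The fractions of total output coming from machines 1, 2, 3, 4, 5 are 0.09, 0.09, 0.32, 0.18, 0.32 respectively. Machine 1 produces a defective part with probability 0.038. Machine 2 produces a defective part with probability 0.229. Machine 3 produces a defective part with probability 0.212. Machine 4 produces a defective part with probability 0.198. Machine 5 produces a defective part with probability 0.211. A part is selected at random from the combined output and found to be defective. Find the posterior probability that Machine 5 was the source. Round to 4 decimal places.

Posterior probability ≈ 0.3462

Tabulate prior·likelihood by source: [1] prior 0.09, lik 0.038, product 0.003420; [2] prior 0.09, lik 0.229, product 0.02061; [3] prior 0.32, lik 0.212, product 0.06784; [4] prior 0.18, lik 0.198, product 0.03564; [5] prior 0.32, lik 0.211, product 0.06752.
Normalizing constant = 0.19503; the posterior for Machine 5 is its product over the sum, 0.06752/0.19503 = 0.3462.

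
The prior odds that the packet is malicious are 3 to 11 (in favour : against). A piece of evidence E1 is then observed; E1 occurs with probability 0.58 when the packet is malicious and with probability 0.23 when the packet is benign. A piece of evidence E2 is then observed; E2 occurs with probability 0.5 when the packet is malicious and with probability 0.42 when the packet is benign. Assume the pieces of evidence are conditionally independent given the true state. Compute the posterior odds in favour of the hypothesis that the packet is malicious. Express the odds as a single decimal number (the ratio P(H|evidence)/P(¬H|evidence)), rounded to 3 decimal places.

Prior odds = 3/11 = 0.27273.
Likelihood ratio for E1 = 0.58/0.23 = 2.5217.
Likelihood ratio for E2 = 0.5/0.42 = 1.1905.
Posterior odds = prior odds × LR₁ × LR₂ = 0.81875.

Posterior odds ≈ 0.819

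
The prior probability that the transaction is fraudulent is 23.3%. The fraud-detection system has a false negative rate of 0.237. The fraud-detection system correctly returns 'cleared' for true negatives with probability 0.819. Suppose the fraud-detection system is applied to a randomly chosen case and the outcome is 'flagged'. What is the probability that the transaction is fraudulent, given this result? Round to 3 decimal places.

Write H for 'the transaction is fraudulent'. Prior odds H:¬H = 0.233/0.767 = 0.30378. For the 'flagged' outcome, the likelihood ratio is 0.763/0.181 = 4.2155.
Posterior odds = 0.30378 × 4.2155 = 1.2806, so P(H|E) = 1.2806/(1+1.2806) = 0.562.

P(H | E) ≈ 0.562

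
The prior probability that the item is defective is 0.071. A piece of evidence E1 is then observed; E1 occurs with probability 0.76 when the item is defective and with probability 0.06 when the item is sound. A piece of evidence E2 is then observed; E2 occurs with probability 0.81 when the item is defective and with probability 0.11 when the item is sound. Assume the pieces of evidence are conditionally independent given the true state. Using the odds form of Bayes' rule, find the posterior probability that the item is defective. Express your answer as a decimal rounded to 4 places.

Posterior probability ≈ 0.8770

Prior odds = 0.071/(1−0.071) = 0.076426.
Likelihood ratio for E1 = 0.76/0.06 = 12.667.
Likelihood ratio for E2 = 0.81/0.11 = 7.3636.
Posterior odds = prior odds × LR₁ × LR₂ = 7.1285.
Posterior probability = odds/(1+odds) = 7.1285/8.1285 = 0.8770.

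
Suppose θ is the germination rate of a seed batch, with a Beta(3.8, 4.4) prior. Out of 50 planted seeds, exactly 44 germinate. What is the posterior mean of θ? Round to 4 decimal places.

The binomial likelihood is conjugate to the Beta prior: with 44 successes and 6 failures, the posterior is Beta(3.8+44, 4.4+6) = Beta(47.8, 10.4).
Posterior mean = α/(α+β) = 47.8/58.2 = 0.8213.

Posterior mean ≈ 0.8213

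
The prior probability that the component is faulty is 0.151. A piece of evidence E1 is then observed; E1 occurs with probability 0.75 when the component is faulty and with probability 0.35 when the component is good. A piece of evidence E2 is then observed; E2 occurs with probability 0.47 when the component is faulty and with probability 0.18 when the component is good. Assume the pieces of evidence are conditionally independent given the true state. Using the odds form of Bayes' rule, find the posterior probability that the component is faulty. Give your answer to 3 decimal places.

Prior odds = 0.151/(1−0.151) = 0.17786.
Likelihood ratio for E1 = 0.75/0.35 = 2.1429.
Likelihood ratio for E2 = 0.47/0.18 = 2.6111.
Posterior odds = prior odds × LR₁ × LR₂ = 0.99515.
Posterior probability = odds/(1+odds) = 0.99515/1.9951 = 0.499.

Posterior probability ≈ 0.499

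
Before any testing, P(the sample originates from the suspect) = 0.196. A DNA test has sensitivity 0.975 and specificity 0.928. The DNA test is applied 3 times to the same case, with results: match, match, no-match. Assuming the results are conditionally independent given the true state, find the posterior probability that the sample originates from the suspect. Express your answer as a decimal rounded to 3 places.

Let H be the event that the sample originates from the suspect; start with P(H) = 0.196. P('match'|H) = 0.975, P('match'|¬H) = 0.072.
Update on result 1 ('match'): P(H) ← 0.975·0.1960 / (0.975·0.1960 + 0.072·0.8040) = 0.19110/0.24899 = 0.7675.
Update on result 2 ('match'): P(H) ← 0.975·0.7675 / (0.975·0.7675 + 0.072·0.2325) = 0.74832/0.76506 = 0.9781.
Update on result 3 ('no-match'): P(H) ← 0.025·0.9781 / (0.025·0.9781 + 0.928·0.0219) = 0.024453/0.044758 = 0.5463.

Posterior P(H) ≈ 0.546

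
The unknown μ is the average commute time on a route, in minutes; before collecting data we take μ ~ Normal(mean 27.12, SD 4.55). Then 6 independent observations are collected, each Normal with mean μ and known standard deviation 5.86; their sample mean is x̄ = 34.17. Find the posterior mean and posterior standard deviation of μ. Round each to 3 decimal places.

Posterior mean ≈ 32.643; posterior SD ≈ 2.117

With known σ, the Normal prior is conjugate. Weight on the data is w = (n/σ²)/(n/σ² + 1/τ₀²) = 0.174725/(0.174725+0.0483033) = 0.78342.
Posterior mean = w·x̄ + (1−w)·μ₀ = 0.78342·34.17 + 0.21658·27.12 = 32.643. Posterior variance = 1/(0.174725+0.0483033) = 4.48373, so SD = 2.117.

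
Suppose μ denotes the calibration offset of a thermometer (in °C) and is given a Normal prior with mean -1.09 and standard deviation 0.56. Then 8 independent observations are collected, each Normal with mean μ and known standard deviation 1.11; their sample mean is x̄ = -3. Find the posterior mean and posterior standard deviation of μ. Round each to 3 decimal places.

Posterior mean ≈ -2.371; posterior SD ≈ 0.321

With known σ, the Normal prior is conjugate. Weight on the data is w = (n/σ²)/(n/σ² + 1/τ₀²) = 6.49298/(6.49298+3.18878) = 0.67064.
Posterior mean = w·x̄ + (1−w)·μ₀ = 0.67064·-3 + 0.32936·-1.09 = -2.371. Posterior variance = 1/(6.49298+3.18878) = 0.103287, so SD = 0.321.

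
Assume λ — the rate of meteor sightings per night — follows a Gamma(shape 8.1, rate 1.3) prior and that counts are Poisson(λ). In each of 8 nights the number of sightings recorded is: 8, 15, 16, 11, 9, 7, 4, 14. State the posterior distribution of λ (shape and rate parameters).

Posterior: Gamma(shape=92.1, rate=9.3)

Total count ∑xᵢ = 84 over n = 8 nights.
Gamma is conjugate to the Poisson likelihood: posterior is Gamma(shape = 8.1+84 = 92.1, rate = 1.3+8 = 9.3).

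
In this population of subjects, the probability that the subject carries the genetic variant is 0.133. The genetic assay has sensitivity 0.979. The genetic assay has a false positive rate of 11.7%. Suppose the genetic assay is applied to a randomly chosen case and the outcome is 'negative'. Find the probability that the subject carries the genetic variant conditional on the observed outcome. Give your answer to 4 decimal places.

P(H | E) ≈ 0.0036

Let H be the event that the subject carries the genetic variant. P(H) = 0.133, so P(¬H) = 0.867. With E the 'negative' result, P(E|H) = 0.021 and P(E|¬H) = 0.883.
P(E) = 0.021·0.133 + 0.883·0.867 = 0.0027930 + 0.76556 = 0.76835.
By Bayes' theorem, P(H|E) = 0.0027930 / 0.76835 = 0.0036.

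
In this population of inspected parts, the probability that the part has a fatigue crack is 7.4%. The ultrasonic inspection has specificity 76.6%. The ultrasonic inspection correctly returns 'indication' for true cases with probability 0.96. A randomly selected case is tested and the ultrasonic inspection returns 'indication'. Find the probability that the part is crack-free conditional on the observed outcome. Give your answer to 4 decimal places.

Let H be the event that the part has a fatigue crack. P(H) = 0.074, so P(¬H) = 0.926. With E the 'indication' result, P(E|H) = 0.96 and P(E|¬H) = 0.234.
P(E) = 0.96·0.074 + 0.234·0.926 = 0.071040 + 0.21668 = 0.28772.
By Bayes' theorem, P(H|E) = 0.071040 / 0.28772 = 0.2469. Hence P(¬H|E) = 1 − 0.2469 = 0.7531.

P(¬H | E) ≈ 0.7531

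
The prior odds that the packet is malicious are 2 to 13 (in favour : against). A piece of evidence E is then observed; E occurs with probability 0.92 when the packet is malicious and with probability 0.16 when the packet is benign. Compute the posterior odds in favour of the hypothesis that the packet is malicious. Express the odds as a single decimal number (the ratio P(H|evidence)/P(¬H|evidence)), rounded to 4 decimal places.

Posterior odds ≈ 0.8846

Prior odds = 2/13 = 0.15385.
Likelihood ratio for E = 0.92/0.16 = 5.7500.
Posterior odds = prior odds × LR = 0.88462.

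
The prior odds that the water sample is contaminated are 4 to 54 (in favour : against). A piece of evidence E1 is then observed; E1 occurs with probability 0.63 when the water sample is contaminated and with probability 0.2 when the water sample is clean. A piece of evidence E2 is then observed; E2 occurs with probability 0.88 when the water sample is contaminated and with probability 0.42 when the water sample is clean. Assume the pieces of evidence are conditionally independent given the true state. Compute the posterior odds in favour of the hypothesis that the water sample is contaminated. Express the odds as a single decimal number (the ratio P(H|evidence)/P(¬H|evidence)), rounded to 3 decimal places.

Prior odds = 4/54 = 0.074074. In log-odds, ln(0.074074) = -2.6027.
Add log likelihood ratios: ln(3.1500) + ln(2.0952) = 1.8871.
Posterior log-odds = -0.71562, so posterior odds = exp(-0.71562) = 0.48889.

Posterior odds ≈ 0.489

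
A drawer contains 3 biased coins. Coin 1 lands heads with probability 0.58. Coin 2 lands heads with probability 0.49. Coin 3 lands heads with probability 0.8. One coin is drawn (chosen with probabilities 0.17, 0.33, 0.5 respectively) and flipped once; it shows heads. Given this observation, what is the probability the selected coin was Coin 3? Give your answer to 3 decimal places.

Posterior probability ≈ 0.606

Tabulate prior·likelihood by source: [1] prior 0.17, lik 0.58, product 0.09860; [2] prior 0.33, lik 0.49, product 0.1617; [3] prior 0.5, lik 0.8, product 0.4000.
Normalizing constant = 0.66030; the posterior for Coin 3 is its product over the sum, 0.4000/0.66030 = 0.606.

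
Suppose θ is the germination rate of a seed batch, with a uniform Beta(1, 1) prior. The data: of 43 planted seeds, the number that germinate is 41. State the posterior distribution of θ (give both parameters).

Posterior: Beta(42, 3)

The binomial likelihood is conjugate to the Beta prior: with 41 successes and 2 failures, the posterior is Beta(1+41, 1+2) = Beta(42, 3).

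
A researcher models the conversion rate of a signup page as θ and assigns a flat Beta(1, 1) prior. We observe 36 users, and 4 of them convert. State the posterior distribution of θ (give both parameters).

Observing 4 successes and 32 failures updates Beta(1, 1) by adding the success and failure counts to the two shape parameters: α = 1+4 = 5, β = 1+32 = 33.

Posterior: Beta(5, 33)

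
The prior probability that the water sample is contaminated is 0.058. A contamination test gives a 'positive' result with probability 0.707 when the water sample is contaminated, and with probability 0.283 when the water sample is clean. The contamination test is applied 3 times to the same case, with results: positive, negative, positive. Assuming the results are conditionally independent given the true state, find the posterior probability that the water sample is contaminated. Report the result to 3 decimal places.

With H the event that the water sample is contaminated, the joint likelihood of the observed sequence is P(data|H) = 0.707·0.293·0.707 = 0.14646 and P(data|¬H) = 0.283·0.717·0.283 = 0.057424.
Bayes: P(H|data) = 0.058·0.14646 / (0.058·0.14646 + 0.942·0.057424) = 0.0084944/0.062588 = 0.1357.

Posterior P(H) ≈ 0.136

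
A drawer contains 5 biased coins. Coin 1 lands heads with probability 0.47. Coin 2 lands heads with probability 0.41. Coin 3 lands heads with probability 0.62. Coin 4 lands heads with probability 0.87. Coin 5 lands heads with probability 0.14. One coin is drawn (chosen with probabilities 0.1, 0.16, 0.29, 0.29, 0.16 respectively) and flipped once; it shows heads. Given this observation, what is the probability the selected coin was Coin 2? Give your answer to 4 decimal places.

Tabulate prior·likelihood by source: [1] prior 0.1, lik 0.47, product 0.04700; [2] prior 0.16, lik 0.41, product 0.06560; [3] prior 0.29, lik 0.62, product 0.1798; [4] prior 0.29, lik 0.87, product 0.2523; [5] prior 0.16, lik 0.14, product 0.02240.
Normalizing constant = 0.56710; the posterior for Coin 2 is its product over the sum, 0.06560/0.56710 = 0.1157.

Posterior probability ≈ 0.1157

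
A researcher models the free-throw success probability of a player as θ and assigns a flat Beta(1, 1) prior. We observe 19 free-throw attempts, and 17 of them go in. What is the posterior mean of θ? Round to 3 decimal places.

The binomial likelihood is conjugate to the Beta prior: with 17 successes and 2 failures, the posterior is Beta(1+17, 1+2) = Beta(18, 3).
Posterior mean = α/(α+β) = 18/21 = 0.857.

Posterior mean ≈ 0.857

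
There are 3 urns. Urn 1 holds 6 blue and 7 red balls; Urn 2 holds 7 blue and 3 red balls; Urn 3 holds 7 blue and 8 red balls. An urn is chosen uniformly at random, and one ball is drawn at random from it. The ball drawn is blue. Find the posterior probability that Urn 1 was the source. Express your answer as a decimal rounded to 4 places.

P(blue|Urn 1) = 0.4615; P(blue|Urn 2) = 0.7; P(blue|Urn 3) = 0.4667.
Prior × likelihood for each source: 0.333333·0.4615=0.1538, 0.333333·0.7=0.2333, 0.333333·0.4667=0.1556. Summing gives P(blue) = 0.54274.
P(Urn 1 | blue) = 0.1538 / 0.54274 = 0.2835.

Posterior probability ≈ 0.2835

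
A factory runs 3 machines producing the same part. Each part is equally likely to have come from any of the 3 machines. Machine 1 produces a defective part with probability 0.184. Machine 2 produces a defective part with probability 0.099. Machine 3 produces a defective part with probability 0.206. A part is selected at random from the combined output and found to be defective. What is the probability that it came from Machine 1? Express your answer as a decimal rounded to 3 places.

Posterior probability ≈ 0.376

Tabulate prior·likelihood by source: [1] prior 0.333333, lik 0.184, product 0.06133; [2] prior 0.333333, lik 0.099, product 0.03300; [3] prior 0.333333, lik 0.206, product 0.06867.
Normalizing constant = 0.16300; the posterior for Machine 1 is its product over the sum, 0.06133/0.16300 = 0.376.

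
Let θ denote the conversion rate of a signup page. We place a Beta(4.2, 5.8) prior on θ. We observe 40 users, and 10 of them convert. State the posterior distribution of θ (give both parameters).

Observing 10 successes and 30 failures updates Beta(4.2, 5.8) by adding the success and failure counts to the two shape parameters: α = 4.2+10 = 14.2, β = 5.8+30 = 35.8.

Posterior: Beta(14.2, 35.8)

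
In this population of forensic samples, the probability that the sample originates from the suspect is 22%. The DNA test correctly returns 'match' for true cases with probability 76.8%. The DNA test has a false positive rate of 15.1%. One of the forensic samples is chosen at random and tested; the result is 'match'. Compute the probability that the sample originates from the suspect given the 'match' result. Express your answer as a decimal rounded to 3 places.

Write H for 'the sample originates from the suspect'. Prior odds H:¬H = 0.22/0.78 = 0.28205. For the 'match' outcome, the likelihood ratio is 0.768/0.151 = 5.0861.
Posterior odds = 0.28205 × 5.0861 = 1.4345, so P(H|E) = 1.4345/(1+1.4345) = 0.589.

P(H | E) ≈ 0.589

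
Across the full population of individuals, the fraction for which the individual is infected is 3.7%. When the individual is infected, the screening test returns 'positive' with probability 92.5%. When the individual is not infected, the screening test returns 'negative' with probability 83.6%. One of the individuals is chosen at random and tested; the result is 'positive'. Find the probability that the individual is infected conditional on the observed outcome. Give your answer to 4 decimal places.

P(H | E) ≈ 0.1781

Let H be the event that the individual is infected. P(H) = 0.037, so P(¬H) = 0.963. With E the 'positive' result, P(E|H) = 0.925 and P(E|¬H) = 0.164.
P(E) = 0.925·0.037 + 0.164·0.963 = 0.034225 + 0.15793 = 0.19216.
By Bayes' theorem, P(H|E) = 0.034225 / 0.19216 = 0.1781.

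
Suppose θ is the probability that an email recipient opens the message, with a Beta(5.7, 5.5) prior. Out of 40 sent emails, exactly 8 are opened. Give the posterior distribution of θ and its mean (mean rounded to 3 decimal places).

Observing 8 successes and 32 failures updates Beta(5.7, 5.5) by adding the success and failure counts to the two shape parameters: α = 5.7+8 = 13.7, β = 5.5+32 = 37.5.
Posterior mean = α/(α+β) = 13.7/51.2 = 0.268.

Posterior: Beta(13.7, 37.5); mean ≈ 0.268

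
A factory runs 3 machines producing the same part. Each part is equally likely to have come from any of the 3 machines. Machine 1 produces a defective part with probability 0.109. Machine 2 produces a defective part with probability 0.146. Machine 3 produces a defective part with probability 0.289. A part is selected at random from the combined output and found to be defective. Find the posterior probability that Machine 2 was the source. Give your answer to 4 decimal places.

P(defective|M1) = 0.109; P(defective|M2) = 0.146; P(defective|M3) = 0.289.
Prior × likelihood for each source: 0.333333·0.109=0.03633, 0.333333·0.146=0.04867, 0.333333·0.289=0.09633. Summing gives P(defective) = 0.18133.
P(Machine 2 | defective) = 0.04867 / 0.18133 = 0.2684.

Posterior probability ≈ 0.2684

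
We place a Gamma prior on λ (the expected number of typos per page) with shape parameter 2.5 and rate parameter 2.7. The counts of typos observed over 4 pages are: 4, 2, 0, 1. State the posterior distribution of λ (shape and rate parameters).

Posterior: Gamma(shape=9.5, rate=6.7)

Total count ∑xᵢ = 7 over n = 4 pages.
Gamma is conjugate to the Poisson likelihood: posterior is Gamma(shape = 2.5+7 = 9.5, rate = 2.7+4 = 6.7).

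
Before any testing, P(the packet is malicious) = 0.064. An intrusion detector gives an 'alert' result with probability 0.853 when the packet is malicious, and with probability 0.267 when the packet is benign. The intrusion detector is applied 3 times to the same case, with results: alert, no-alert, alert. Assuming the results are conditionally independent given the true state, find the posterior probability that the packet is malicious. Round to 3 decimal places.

Posterior P(H) ≈ 0.123

Let H be the event that the packet is malicious; start with P(H) = 0.064. P('alert'|H) = 0.853, P('alert'|¬H) = 0.267.
Update on result 1 ('alert'): P(H) ← 0.853·0.0640 / (0.853·0.0640 + 0.267·0.9360) = 0.054592/0.30450 = 0.1793.
Update on result 2 ('no-alert'): P(H) ← 0.147·0.1793 / (0.147·0.1793 + 0.733·0.8207) = 0.026354/0.62794 = 0.0420.
Update on result 3 ('alert'): P(H) ← 0.853·0.0420 / (0.853·0.0420 + 0.267·0.9580) = 0.035800/0.29159 = 0.1228.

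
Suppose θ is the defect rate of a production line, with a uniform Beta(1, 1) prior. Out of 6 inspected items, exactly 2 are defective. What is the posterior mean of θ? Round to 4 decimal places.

Observing 2 successes and 4 failures updates Beta(1, 1) by adding the success and failure counts to the two shape parameters: α = 1+2 = 3, β = 1+4 = 5.
E[θ | data] = 3/(3+5) = 0.3750.

Posterior mean ≈ 0.3750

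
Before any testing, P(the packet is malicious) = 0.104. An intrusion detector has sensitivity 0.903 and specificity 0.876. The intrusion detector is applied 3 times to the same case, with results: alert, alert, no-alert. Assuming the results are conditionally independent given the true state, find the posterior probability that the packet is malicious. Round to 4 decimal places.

Posterior P(H) ≈ 0.4053

With H the event that the packet is malicious, the joint likelihood of the observed sequence is P(data|H) = 0.903·0.903·0.097 = 0.079095 and P(data|¬H) = 0.124·0.124·0.876 = 0.013469.
Bayes: P(H|data) = 0.104·0.079095 / (0.104·0.079095 + 0.896·0.013469) = 0.0082258/0.020294 = 0.4053.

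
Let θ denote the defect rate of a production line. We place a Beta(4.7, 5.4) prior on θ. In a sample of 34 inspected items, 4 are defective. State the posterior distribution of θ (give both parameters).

The binomial likelihood is conjugate to the Beta prior: with 4 successes and 30 failures, the posterior is Beta(4.7+4, 5.4+30) = Beta(8.7, 35.4).

Posterior: Beta(8.7, 35.4)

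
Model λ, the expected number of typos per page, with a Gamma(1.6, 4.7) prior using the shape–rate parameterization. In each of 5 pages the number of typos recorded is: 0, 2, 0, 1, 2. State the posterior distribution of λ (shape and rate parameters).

Posterior: Gamma(shape=6.6, rate=9.7)

The Poisson likelihood adds the total count to the shape and the number of exposure periods to the rate. Here ∑xᵢ = 5 and n = 5, so shape 1.6→6.6 and rate 4.7→9.7.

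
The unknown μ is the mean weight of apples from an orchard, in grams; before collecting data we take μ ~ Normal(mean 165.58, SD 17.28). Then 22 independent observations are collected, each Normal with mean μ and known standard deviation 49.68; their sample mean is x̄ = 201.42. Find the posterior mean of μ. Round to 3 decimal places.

Posterior mean ≈ 191.632

With known σ, the Normal prior is conjugate. Weight on the data is w = (n/σ²)/(n/σ² + 1/τ₀²) = 0.00891373/(0.00891373+0.00334898) = 0.72690.
Posterior mean = w·x̄ + (1−w)·μ₀ = 0.72690·201.42 + 0.27310·165.58 = 191.632.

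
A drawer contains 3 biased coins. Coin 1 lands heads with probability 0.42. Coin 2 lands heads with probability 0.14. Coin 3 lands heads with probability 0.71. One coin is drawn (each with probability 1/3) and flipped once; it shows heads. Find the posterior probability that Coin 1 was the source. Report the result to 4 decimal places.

P(heads|C1) = 0.42; P(heads|C2) = 0.14; P(heads|C3) = 0.71.
Prior × likelihood for each source: 0.333333·0.42=0.1400, 0.333333·0.14=0.04667, 0.333333·0.71=0.2367. Summing gives P(heads) = 0.42333.
P(Coin 1 | heads) = 0.1400 / 0.42333 = 0.3307.

Posterior probability ≈ 0.3307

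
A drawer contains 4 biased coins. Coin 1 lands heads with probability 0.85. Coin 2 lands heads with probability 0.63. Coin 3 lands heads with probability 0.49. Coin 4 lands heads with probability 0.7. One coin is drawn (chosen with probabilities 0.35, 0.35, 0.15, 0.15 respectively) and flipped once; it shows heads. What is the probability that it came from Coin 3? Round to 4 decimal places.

Posterior probability ≈ 0.1055

Tabulate prior·likelihood by source: [1] prior 0.35, lik 0.85, product 0.2975; [2] prior 0.35, lik 0.63, product 0.2205; [3] prior 0.15, lik 0.49, product 0.07350; [4] prior 0.15, lik 0.7, product 0.1050.
Normalizing constant = 0.69650; the posterior for Coin 3 is its product over the sum, 0.07350/0.69650 = 0.1055.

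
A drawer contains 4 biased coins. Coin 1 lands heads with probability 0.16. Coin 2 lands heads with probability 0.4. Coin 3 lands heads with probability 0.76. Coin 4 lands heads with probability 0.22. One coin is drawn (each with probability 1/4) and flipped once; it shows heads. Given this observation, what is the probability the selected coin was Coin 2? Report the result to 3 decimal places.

Posterior probability ≈ 0.260

P(heads|C1) = 0.16; P(heads|C2) = 0.4; P(heads|C3) = 0.76; P(heads|C4) = 0.22.
Prior × likelihood for each source: 0.25·0.16=0.04000, 0.25·0.4=0.1000, 0.25·0.76=0.1900, 0.25·0.22=0.05500. Summing gives P(heads) = 0.38500.
P(Coin 2 | heads) = 0.1000 / 0.38500 = 0.260.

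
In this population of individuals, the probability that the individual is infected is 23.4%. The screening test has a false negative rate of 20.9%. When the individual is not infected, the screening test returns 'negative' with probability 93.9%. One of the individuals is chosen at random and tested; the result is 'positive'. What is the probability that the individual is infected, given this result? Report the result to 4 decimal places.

Write H for 'the individual is infected'. Prior odds H:¬H = 0.234/0.766 = 0.30548. For the 'positive' outcome, the likelihood ratio is 0.791/0.061 = 12.967.
Posterior odds = 0.30548 × 12.967 = 3.9613, so P(H|E) = 3.9613/(1+3.9613) = 0.7984.

P(H | E) ≈ 0.7984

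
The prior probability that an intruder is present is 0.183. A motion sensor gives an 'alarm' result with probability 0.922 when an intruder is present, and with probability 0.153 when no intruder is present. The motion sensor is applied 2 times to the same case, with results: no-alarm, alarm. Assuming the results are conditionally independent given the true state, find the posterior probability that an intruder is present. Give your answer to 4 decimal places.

With H the event that an intruder is present, the joint likelihood of the observed sequence is P(data|H) = 0.078·0.922 = 0.071916 and P(data|¬H) = 0.847·0.153 = 0.12959.
Bayes: P(H|data) = 0.183·0.071916 / (0.183·0.071916 + 0.817·0.12959) = 0.013161/0.11904 = 0.1106.

Posterior P(H) ≈ 0.1106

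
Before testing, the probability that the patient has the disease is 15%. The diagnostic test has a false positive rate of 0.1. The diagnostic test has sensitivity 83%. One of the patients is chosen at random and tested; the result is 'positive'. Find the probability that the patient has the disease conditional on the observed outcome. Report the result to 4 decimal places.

P(H | E) ≈ 0.5943

Write H for 'the patient has the disease'. Prior odds H:¬H = 0.15/0.85 = 0.17647. For the 'positive' outcome, the likelihood ratio is 0.83/0.1 = 8.3000.
Posterior odds = 0.17647 × 8.3000 = 1.4647, so P(H|E) = 1.4647/(1+1.4647) = 0.5943.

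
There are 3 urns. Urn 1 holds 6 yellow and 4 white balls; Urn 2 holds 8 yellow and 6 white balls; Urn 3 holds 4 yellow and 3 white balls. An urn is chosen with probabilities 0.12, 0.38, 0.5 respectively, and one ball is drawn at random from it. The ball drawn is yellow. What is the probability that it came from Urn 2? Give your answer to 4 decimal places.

Posterior probability ≈ 0.3777

P(yellow|Urn 1) = 0.6; P(yellow|Urn 2) = 0.5714; P(yellow|Urn 3) = 0.5714.
Prior × likelihood for each source: 0.12·0.6=0.07200, 0.38·0.5714=0.2171, 0.5·0.5714=0.2857. Summing gives P(yellow) = 0.57486.
P(Urn 2 | yellow) = 0.2171 / 0.57486 = 0.3777.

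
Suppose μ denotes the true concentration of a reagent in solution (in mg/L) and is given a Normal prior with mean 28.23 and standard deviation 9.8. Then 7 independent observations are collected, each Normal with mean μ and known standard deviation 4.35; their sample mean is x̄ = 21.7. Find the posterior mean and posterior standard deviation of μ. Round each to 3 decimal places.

Posterior mean ≈ 21.879; posterior SD ≈ 1.621

With known σ, the Normal prior is conjugate. Weight on the data is w = (n/σ²)/(n/σ² + 1/τ₀²) = 0.369930/(0.369930+0.0104123) = 0.97262.
Posterior mean = w·x̄ + (1−w)·μ₀ = 0.97262·21.7 + 0.027376·28.23 = 21.879. Posterior variance = 1/(0.369930+0.0104123) = 2.62921, so SD = 1.621.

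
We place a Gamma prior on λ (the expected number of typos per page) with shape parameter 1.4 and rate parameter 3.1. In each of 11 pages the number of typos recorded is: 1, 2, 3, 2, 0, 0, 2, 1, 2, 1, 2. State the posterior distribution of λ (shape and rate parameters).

The Poisson likelihood adds the total count to the shape and the number of exposure periods to the rate. Here ∑xᵢ = 16 and n = 11, so shape 1.4→17.4 and rate 3.1→14.1.

Posterior: Gamma(shape=17.4, rate=14.1)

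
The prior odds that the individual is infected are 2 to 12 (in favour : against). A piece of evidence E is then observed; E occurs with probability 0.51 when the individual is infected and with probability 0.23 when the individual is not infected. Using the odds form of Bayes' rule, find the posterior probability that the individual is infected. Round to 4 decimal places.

Posterior probability ≈ 0.2698

Prior odds = 2/12 = 0.16667. In log-odds, ln(0.16667) = -1.7918.
Add log likelihood ratio: ln(2.2174) = 0.79633.
Posterior log-odds = -0.99543, so posterior odds = exp(-0.99543) = 0.36957. Converting, P(H|E) = 0.36957/1.3696 = 0.2698.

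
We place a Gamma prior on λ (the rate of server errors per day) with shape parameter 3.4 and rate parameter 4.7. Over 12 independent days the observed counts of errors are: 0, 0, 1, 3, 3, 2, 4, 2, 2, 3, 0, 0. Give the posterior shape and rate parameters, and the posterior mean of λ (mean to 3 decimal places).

Total count ∑xᵢ = 20 over n = 12 days.
Gamma is conjugate to the Poisson likelihood: posterior is Gamma(shape = 3.4+20 = 23.4, rate = 4.7+12 = 16.7).
E[λ | data] = 23.4/16.7 = 1.401.

Posterior: Gamma(shape=23.4, rate=16.7); mean ≈ 1.401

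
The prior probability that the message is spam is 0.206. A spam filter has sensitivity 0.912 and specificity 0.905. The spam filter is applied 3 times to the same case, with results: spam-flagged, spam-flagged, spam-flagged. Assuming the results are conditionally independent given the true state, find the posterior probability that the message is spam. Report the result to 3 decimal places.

Let H be the event that the message is spam; start with P(H) = 0.206. P('spam-flagged'|H) = 0.912, P('spam-flagged'|¬H) = 0.095.
Update on result 1 ('spam-flagged'): P(H) ← 0.912·0.2060 / (0.912·0.2060 + 0.095·0.7940) = 0.18787/0.26330 = 0.7135.
Update on result 2 ('spam-flagged'): P(H) ← 0.912·0.7135 / (0.912·0.7135 + 0.095·0.2865) = 0.65073/0.67795 = 0.9599.
Update on result 3 ('spam-flagged'): P(H) ← 0.912·0.9599 / (0.912·0.9599 + 0.095·0.0401) = 0.87539/0.87920 = 0.9957.

Posterior P(H) ≈ 0.996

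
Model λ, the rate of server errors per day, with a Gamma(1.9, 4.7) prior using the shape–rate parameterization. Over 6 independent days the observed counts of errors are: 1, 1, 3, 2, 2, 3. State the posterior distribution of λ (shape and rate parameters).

Total count ∑xᵢ = 12 over n = 6 days.
Gamma is conjugate to the Poisson likelihood: posterior is Gamma(shape = 1.9+12 = 13.9, rate = 4.7+6 = 10.7).

Posterior: Gamma(shape=13.9, rate=10.7)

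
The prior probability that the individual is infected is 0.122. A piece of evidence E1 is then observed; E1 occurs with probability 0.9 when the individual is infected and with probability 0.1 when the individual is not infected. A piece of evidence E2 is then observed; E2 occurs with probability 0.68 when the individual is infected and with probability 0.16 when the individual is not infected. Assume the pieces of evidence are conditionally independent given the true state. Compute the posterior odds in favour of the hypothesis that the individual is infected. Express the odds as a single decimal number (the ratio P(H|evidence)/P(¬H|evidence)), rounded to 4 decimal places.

Prior odds = 0.122/(1−0.122) = 0.13895.
Likelihood ratio for E1 = 0.9/0.1 = 9.0000.
Likelihood ratio for E2 = 0.68/0.16 = 4.2500.
Posterior odds = prior odds × LR₁ × LR₂ = 5.3149.

Posterior odds ≈ 5.3149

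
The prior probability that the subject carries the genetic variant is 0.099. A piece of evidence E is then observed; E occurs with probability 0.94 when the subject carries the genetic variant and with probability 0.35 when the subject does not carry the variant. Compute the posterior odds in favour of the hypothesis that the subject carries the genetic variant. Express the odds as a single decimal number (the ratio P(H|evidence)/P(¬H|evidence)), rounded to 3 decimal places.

Posterior odds ≈ 0.295

Prior odds = 0.099/(1−0.099) = 0.10988. In log-odds, ln(0.10988) = -2.2084.
Add log likelihood ratio: ln(2.6857) = 0.98795.
Posterior log-odds = -1.2204, so posterior odds = exp(-1.2204) = 0.29510.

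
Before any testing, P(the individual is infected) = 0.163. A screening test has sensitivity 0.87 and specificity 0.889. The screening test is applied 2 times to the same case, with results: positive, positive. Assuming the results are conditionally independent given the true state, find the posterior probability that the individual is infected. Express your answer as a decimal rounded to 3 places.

Posterior P(H) ≈ 0.923

Let H be the event that the individual is infected; start with P(H) = 0.163. P('positive'|H) = 0.87, P('positive'|¬H) = 0.111.
Update on result 1 ('positive'): P(H) ← 0.87·0.1630 / (0.87·0.1630 + 0.111·0.8370) = 0.14181/0.23472 = 0.6042.
Update on result 2 ('positive'): P(H) ← 0.87·0.6042 / (0.87·0.6042 + 0.111·0.3958) = 0.52563/0.56957 = 0.9229.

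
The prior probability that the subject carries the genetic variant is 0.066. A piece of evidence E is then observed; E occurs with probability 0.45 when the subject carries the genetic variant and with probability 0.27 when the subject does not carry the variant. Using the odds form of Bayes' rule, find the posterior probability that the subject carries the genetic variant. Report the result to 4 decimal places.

Posterior probability ≈ 0.1054

Prior odds = 0.066/(1−0.066) = 0.070664. In log-odds, ln(0.070664) = -2.6498.
Add log likelihood ratio: ln(1.6667) = 0.51083.
Posterior log-odds = -2.1390, so posterior odds = exp(-2.1390) = 0.11777. Converting, P(H|E) = 0.11777/1.1178 = 0.1054.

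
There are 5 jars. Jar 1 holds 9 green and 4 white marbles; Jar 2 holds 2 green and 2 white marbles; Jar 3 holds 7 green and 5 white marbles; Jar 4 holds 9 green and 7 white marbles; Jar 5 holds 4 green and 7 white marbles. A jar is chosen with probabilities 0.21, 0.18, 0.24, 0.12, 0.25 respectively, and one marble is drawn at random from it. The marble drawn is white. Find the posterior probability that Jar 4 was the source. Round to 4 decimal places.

P(white|Jar 1) = 0.3077; P(white|Jar 2) = 0.5; P(white|Jar 3) = 0.4167; P(white|Jar 4) = 0.4375; P(white|Jar 5) = 0.6364.
Prior × likelihood for each source: 0.21·0.3077=0.06462, 0.18·0.5=0.09000, 0.24·0.4167=0.1000, 0.12·0.4375=0.05250, 0.25·0.6364=0.1591. Summing gives P(white) = 0.46621.
P(Jar 4 | white) = 0.05250 / 0.46621 = 0.1126.

Posterior probability ≈ 0.1126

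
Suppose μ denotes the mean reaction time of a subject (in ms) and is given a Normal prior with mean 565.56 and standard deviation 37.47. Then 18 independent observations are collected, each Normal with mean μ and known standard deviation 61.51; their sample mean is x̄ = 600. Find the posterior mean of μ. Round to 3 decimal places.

With known σ, the Normal prior is conjugate. Weight on the data is w = (n/σ²)/(n/σ² + 1/τ₀²) = 0.00475752/(0.00475752+0.00071225) = 0.86978.
Posterior mean = w·x̄ + (1−w)·μ₀ = 0.86978·600 + 0.13022·565.56 = 595.515.

Posterior mean ≈ 595.515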